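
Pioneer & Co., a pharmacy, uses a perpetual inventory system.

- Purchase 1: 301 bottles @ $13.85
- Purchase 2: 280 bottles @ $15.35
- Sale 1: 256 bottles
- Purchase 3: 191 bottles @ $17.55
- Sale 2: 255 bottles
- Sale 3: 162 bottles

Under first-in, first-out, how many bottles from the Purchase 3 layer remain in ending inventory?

Sale 1 (256) [FIFO — oldest first]: 256 @ $13.85 = $3,545.60
Sale 2 (255) [FIFO — oldest first]: 45 @ $13.85 + 210 @ $15.35 = $3,846.75
Sale 3 (162) [FIFO — oldest first]: 70 @ $15.35 + 92 @ $17.55 = $2,689.10
Total COGS = $3,545.60 + $3,846.75 + $2,689.10 = $10,081.45
Ending inventory: 99 @ $17.55 = $1,737.45

99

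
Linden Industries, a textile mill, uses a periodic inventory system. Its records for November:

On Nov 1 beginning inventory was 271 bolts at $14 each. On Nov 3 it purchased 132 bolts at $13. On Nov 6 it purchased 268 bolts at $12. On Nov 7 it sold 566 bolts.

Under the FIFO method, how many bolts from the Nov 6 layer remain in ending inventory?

Nov 7, 566 sold [FIFO — oldest first]: 271 @ $14 + 132 @ $13 + 163 @ $12 = $7,466
Ending inventory: 105 @ $12 = $1,260
Check: goods available $8,726 = COGS $7,466 + ending $1,260

105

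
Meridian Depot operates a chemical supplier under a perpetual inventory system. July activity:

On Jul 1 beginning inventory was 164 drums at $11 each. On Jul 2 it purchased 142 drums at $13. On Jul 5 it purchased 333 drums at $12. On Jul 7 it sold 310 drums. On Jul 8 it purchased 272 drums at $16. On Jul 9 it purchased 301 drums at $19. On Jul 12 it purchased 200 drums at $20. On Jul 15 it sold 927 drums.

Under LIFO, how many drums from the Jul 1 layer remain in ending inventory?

164

Jul 7, 310 sold [LIFO — newest first]: 310 @ $12 = $3,720
Jul 15, 927 sold [LIFO — newest first]: 200 @ $20 + 301 @ $19 + 272 @ $16 + 23 @ $12 + 131 @ $13 = $16,050
Total COGS = $3,720 + $16,050 = $19,770
Ending inventory: 164 @ $11 + 11 @ $13 = $1,947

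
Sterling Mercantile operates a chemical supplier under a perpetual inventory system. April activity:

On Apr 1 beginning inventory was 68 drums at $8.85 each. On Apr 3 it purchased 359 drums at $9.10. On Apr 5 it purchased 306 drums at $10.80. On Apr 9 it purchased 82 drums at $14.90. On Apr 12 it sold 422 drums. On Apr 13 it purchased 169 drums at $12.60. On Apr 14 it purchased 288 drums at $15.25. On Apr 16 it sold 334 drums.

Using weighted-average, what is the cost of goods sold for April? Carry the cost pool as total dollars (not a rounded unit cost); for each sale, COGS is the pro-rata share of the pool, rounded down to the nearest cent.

After Apr 1: 68 on hand, pool $601.80 (≈ $8.8500 each)
After Apr 3: 427 on hand, pool $3,868.70 (≈ $9.0602 each)
After Apr 5: 733 on hand, pool $7,173.50 (≈ $9.7865 each)
After Apr 9: 815 on hand, pool $8,395.30 (≈ $10.3010 each)
Apr 12, sell 422: 422/815 × $8,395.30 → $4,347.01
After Apr 13: 562 on hand, pool $6,177.69 (≈ $10.9923 each)
After Apr 14: 850 on hand, pool $10,569.69 (≈ $12.4349 each)
Apr 16, sell 334: 334/850 × $10,569.69 → $4,153.26
Total COGS = $4,347.01 + $4,153.26 = $8,500.27
Ending inventory (cost pool remaining) = $6,416.43

COGS = $8,500.27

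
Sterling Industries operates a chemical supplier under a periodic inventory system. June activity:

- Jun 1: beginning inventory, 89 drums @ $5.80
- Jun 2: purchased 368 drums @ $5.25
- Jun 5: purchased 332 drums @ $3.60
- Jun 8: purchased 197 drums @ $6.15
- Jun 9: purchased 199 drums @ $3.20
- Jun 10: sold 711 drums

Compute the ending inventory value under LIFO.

Ending inventory = $2,509.40

Jun 10, 711 sold [LIFO — newest first]: 199 @ $3.20 + 197 @ $6.15 + 315 @ $3.60 = $2,982.35
Ending inventory: 89 @ $5.80 + 368 @ $5.25 + 17 @ $3.60 = $2,509.40
Check: goods available $5,491.75 = COGS $2,982.35 + ending $2,509.40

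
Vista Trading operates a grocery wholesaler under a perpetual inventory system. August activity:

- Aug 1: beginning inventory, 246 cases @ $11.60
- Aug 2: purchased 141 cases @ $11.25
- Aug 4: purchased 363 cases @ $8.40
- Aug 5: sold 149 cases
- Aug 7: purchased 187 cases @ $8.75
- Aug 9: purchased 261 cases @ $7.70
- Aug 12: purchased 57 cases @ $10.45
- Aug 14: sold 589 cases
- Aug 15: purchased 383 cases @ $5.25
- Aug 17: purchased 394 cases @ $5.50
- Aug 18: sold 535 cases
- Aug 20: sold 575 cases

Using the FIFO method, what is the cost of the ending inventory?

Aug 5, 149 sold [FIFO — oldest first]: 149 @ $11.60 = $1,728.40
Aug 14, 589 sold [FIFO — oldest first]: 97 @ $11.60 + 141 @ $11.25 + 351 @ $8.40 = $5,659.85
Aug 18, 535 sold [FIFO — oldest first]: 12 @ $8.40 + 187 @ $8.75 + 261 @ $7.70 + 57 @ $10.45 + 18 @ $5.25 = $4,436.90
Aug 20, 575 sold [FIFO — oldest first]: 365 @ $5.25 + 210 @ $5.50 = $3,071.25
Total COGS = $1,728.40 + $5,659.85 + $4,436.90 + $3,071.25 = $14,896.40
Ending inventory: 184 @ $5.50 = $1,012.00

Ending inventory = $1,012.00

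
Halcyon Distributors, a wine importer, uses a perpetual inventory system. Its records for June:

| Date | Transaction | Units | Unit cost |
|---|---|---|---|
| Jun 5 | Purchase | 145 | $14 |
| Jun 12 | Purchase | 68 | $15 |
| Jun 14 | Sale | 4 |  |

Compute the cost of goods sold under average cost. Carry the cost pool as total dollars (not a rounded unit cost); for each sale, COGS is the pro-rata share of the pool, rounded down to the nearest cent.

COGS = $57.27

After Jun 5: 145 on hand, pool $2,030.00 (≈ $14.0000 each)
After Jun 12: 213 on hand, pool $3,050.00 (≈ $14.3192 each)
Jun 14, sell 4: 4/213 × $3,050.00 → $57.27
Ending inventory (cost pool remaining) = $2,992.73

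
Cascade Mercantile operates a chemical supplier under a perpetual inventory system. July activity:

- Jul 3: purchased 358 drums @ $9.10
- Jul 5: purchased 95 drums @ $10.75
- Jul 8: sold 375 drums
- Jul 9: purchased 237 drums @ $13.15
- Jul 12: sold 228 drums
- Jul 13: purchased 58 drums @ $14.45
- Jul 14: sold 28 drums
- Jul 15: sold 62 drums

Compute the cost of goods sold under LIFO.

COGS = $7,733.20

Jul 8, 375 sold [LIFO — newest first]: 95 @ $10.75 + 280 @ $9.10 = $3,569.25
Jul 12, 228 sold [LIFO — newest first]: 228 @ $13.15 = $2,998.20
Jul 14, 28 sold [LIFO — newest first]: 28 @ $14.45 = $404.60
Jul 15, 62 sold [LIFO — newest first]: 30 @ $14.45 + 9 @ $13.15 + 23 @ $9.10 = $761.15
Total COGS = $3,569.25 + $2,998.20 + $404.60 + $761.15 = $7,733.20
Ending inventory: 55 @ $9.10 = $500.50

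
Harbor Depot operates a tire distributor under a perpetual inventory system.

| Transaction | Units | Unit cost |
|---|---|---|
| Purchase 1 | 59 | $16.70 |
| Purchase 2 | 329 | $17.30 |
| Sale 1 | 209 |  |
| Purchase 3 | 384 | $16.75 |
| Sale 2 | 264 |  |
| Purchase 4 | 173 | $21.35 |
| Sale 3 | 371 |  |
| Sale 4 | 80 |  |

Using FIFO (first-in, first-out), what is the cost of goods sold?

COGS = $16,354.20

Sale 1 (209) [FIFO — oldest first]: 59 @ $16.70 + 150 @ $17.30 = $3,580.30
Sale 2 (264) [FIFO — oldest first]: 179 @ $17.30 + 85 @ $16.75 = $4,520.45
Sale 3 (371) [FIFO — oldest first]: 299 @ $16.75 + 72 @ $21.35 = $6,545.45
Sale 4 (80) [FIFO — oldest first]: 80 @ $21.35 = $1,708.00
Total COGS = $3,580.30 + $4,520.45 + $6,545.45 + $1,708.00 = $16,354.20
Ending inventory: 21 @ $21.35 = $448.35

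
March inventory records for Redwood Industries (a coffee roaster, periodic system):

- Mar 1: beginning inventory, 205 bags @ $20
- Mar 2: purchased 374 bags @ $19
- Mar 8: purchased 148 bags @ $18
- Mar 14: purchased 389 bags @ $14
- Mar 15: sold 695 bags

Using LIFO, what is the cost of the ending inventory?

Ending inventory = $8,204

Mar 15, 695 sold [LIFO — newest first]: 389 @ $14 + 148 @ $18 + 158 @ $19 = $11,112
Ending inventory: 205 @ $20 + 216 @ $19 = $8,204
Check: goods available $19,316 = COGS $11,112 + ending $8,204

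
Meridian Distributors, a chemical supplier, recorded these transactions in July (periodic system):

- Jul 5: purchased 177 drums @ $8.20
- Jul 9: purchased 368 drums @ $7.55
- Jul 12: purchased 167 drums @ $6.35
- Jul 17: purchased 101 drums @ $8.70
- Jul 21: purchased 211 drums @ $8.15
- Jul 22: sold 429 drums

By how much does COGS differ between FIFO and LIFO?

$12.70

FIFO COGS: 177 @ $8.20 + 252 @ $7.55 = $3,354.00
LIFO COGS: 211 @ $8.15 + 101 @ $8.70 + 117 @ $6.35 = $3,341.30
Difference = |$3,354.00 − $3,341.30| = $12.70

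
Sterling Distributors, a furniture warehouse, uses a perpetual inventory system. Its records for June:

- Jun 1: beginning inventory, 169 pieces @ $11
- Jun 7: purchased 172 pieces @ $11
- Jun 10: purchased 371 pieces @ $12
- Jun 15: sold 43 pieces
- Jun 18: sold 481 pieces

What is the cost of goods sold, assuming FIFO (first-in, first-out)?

COGS = $5,947

Jun 15, 43 sold [FIFO — oldest first]: 43 @ $11 = $473
Jun 18, 481 sold [FIFO — oldest first]: 126 @ $11 + 172 @ $11 + 183 @ $12 = $5,474
Total COGS = $473 + $5,474 = $5,947
Ending inventory: 188 @ $12 = $2,256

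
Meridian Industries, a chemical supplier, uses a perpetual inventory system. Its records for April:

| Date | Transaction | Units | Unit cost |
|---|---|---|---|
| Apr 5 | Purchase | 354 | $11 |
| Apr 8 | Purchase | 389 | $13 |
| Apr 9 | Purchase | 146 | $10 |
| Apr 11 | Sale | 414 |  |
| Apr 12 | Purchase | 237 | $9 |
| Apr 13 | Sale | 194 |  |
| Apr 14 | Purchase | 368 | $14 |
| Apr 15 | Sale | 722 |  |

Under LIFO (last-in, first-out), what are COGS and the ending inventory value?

Apr 11, 414 sold [LIFO — newest first]: 146 @ $10 + 268 @ $13 = $4,944
Apr 13, 194 sold [LIFO — newest first]: 194 @ $9 = $1,746
Apr 15, 722 sold [LIFO — newest first]: 368 @ $14 + 43 @ $9 + 121 @ $13 + 190 @ $11 = $9,202
Total COGS = $4,944 + $1,746 + $9,202 = $15,892
Ending inventory: 164 @ $11 = $1,804
Check: goods available $17,696 = COGS $15,892 + ending $1,804

COGS = $15,892; ending inventory = $1,804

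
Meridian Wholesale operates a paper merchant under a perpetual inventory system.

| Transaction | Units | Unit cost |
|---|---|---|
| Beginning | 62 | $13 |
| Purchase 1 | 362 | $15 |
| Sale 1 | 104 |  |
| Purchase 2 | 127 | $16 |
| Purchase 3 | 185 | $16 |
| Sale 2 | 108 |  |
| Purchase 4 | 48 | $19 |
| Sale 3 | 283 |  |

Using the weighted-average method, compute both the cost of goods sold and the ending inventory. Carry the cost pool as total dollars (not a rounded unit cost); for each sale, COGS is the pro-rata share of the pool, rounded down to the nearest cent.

After Beginning: 62 on hand, pool $806.00 (≈ $13.0000 each)
After Purchase 1: 424 on hand, pool $6,236.00 (≈ $14.7075 each)
Sale 1, sell 104: 104/424 × $6,236.00 → $1,529.58
After Purchase 2: 447 on hand, pool $6,738.42 (≈ $15.0748 each)
After Purchase 3: 632 on hand, pool $9,698.42 (≈ $15.3456 each)
Sale 2, sell 108: 108/632 × $9,698.42 → $1,657.32
After Purchase 4: 572 on hand, pool $8,953.10 (≈ $15.6523 each)
Sale 3, sell 283: 283/572 × $8,953.10 → $4,429.59
Total COGS = $1,529.58 + $1,657.32 + $4,429.59 = $7,616.49
Ending inventory (cost pool remaining) = $4,523.51
Check: goods available $12,140.00 = COGS $7,616.49 + ending $4,523.51

COGS = $7,616.49; ending inventory = $4,523.51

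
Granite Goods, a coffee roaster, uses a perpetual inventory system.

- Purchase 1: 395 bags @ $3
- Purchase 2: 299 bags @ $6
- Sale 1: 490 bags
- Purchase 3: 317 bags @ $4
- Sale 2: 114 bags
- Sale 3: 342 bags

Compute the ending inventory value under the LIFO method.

Ending inventory = $195

Sale 1 (490) [LIFO — newest first]: 299 @ $6 + 191 @ $3 = $2,367
Sale 2 (114) [LIFO — newest first]: 114 @ $4 = $456
Sale 3 (342) [LIFO — newest first]: 203 @ $4 + 139 @ $3 = $1,229
Total COGS = $2,367 + $456 + $1,229 = $4,052
Ending inventory: 65 @ $3 = $195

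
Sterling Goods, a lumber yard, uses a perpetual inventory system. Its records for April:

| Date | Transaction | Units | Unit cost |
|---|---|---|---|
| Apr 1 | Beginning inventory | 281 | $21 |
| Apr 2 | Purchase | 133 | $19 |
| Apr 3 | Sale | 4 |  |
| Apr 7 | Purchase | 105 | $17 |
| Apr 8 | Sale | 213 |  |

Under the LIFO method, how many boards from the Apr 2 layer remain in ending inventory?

Apr 3, 4 sold [LIFO — newest first]: 4 @ $19 = $76
Apr 8, 213 sold [LIFO — newest first]: 105 @ $17 + 108 @ $19 = $3,837
Total COGS = $76 + $3,837 = $3,913
Ending inventory: 281 @ $21 + 21 @ $19 = $6,300

21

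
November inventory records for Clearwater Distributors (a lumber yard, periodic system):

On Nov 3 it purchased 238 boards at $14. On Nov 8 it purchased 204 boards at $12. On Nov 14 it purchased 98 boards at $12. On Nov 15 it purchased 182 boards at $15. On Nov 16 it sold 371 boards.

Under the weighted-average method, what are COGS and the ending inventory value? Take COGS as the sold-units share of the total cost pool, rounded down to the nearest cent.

COGS = $4,977.15; ending inventory = $4,708.85

Nov 16, sell 371: 371/722 × $9,686.00 → $4,977.15
Ending inventory (cost pool remaining) = $4,708.85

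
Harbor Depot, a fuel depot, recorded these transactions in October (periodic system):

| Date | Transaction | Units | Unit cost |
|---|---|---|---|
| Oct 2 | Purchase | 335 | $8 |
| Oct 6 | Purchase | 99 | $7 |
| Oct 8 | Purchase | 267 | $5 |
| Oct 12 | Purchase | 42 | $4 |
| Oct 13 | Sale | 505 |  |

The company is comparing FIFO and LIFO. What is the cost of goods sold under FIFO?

FIFO COGS: 335 @ $8 + 99 @ $7 + 71 @ $5 = $3,728
LIFO COGS: 42 @ $4 + 267 @ $5 + 99 @ $7 + 97 @ $8 = $2,972

COGS = $3,728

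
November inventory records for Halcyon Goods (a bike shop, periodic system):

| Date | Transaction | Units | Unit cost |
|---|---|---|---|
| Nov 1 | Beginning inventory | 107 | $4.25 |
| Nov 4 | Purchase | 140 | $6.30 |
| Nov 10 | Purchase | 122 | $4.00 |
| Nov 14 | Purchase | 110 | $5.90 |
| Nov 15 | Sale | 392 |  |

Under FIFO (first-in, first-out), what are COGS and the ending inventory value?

Nov 15, 392 sold [FIFO — oldest first]: 107 @ $4.25 + 140 @ $6.30 + 122 @ $4.00 + 23 @ $5.90 = $1,960.45
Ending inventory: 87 @ $5.90 = $513.30

COGS = $1,960.45; ending inventory = $513.30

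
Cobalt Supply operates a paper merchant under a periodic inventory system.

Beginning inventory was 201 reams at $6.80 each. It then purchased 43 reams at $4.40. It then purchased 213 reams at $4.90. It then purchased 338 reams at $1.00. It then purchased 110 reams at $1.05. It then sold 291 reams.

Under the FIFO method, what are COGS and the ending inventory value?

COGS = $1,786.30; ending inventory = $1,266.90

Sale 1 (291) [FIFO — oldest first]: 201 @ $6.80 + 43 @ $4.40 + 47 @ $4.90 = $1,786.30
Ending inventory: 166 @ $4.90 + 338 @ $1.00 + 110 @ $1.05 = $1,266.90
Check: goods available $3,053.20 = COGS $1,786.30 + ending $1,266.90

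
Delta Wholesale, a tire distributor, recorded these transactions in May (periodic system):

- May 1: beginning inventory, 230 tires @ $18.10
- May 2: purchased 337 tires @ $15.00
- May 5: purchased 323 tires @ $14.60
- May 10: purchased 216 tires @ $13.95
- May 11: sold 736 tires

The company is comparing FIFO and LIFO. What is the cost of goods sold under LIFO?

FIFO COGS: 230 @ $18.10 + 337 @ $15.00 + 169 @ $14.60 = $11,685.40
LIFO COGS: 216 @ $13.95 + 323 @ $14.60 + 197 @ $15.00 = $10,684.00

COGS = $10,684.00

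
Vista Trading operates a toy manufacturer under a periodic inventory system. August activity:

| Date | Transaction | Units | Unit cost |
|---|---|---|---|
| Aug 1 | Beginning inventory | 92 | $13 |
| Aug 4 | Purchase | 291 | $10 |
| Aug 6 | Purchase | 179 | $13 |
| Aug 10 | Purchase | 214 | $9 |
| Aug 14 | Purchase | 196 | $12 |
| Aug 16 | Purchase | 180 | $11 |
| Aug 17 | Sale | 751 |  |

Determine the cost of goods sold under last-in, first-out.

Aug 17, 751 sold [LIFO — newest first]: 180 @ $11 + 196 @ $12 + 214 @ $9 + 161 @ $13 = $8,351
Ending inventory: 92 @ $13 + 291 @ $10 + 18 @ $13 = $4,340

COGS = $8,351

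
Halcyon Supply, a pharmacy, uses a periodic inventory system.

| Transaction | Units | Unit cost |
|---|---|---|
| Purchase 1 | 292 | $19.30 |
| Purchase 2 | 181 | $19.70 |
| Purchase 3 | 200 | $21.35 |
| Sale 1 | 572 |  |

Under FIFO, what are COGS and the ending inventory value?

Sale 1 (572) [FIFO — oldest first]: 292 @ $19.30 + 181 @ $19.70 + 99 @ $21.35 = $11,314.95
Ending inventory: 101 @ $21.35 = $2,156.35
Check: goods available $13,471.30 = COGS $11,314.95 + ending $2,156.35

COGS = $11,314.95; ending inventory = $2,156.35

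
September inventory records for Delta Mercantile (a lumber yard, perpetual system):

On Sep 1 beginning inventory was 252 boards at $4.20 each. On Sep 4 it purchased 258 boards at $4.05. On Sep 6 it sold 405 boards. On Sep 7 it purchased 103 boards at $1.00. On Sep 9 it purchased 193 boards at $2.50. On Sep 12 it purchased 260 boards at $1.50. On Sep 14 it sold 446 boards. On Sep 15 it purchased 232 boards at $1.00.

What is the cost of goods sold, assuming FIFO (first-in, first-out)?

COGS = $2,756.30

Sep 6, 405 sold [FIFO — oldest first]: 252 @ $4.20 + 153 @ $4.05 = $1,678.05
Sep 14, 446 sold [FIFO — oldest first]: 105 @ $4.05 + 103 @ $1.00 + 193 @ $2.50 + 45 @ $1.50 = $1,078.25
Total COGS = $1,678.05 + $1,078.25 = $2,756.30
Ending inventory: 215 @ $1.50 + 232 @ $1.00 = $554.50
Check: goods available $3,310.80 = COGS $2,756.30 + ending $554.50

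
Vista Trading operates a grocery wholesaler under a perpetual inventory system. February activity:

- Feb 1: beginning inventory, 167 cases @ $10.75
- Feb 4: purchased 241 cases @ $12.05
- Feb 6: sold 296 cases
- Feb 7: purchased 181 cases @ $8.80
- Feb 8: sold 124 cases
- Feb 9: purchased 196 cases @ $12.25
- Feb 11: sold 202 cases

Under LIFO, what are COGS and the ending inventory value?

Feb 6, 296 sold [LIFO — newest first]: 241 @ $12.05 + 55 @ $10.75 = $3,495.30
Feb 8, 124 sold [LIFO — newest first]: 124 @ $8.80 = $1,091.20
Feb 11, 202 sold [LIFO — newest first]: 196 @ $12.25 + 6 @ $8.80 = $2,453.80
Total COGS = $3,495.30 + $1,091.20 + $2,453.80 = $7,040.30
Ending inventory: 112 @ $10.75 + 51 @ $8.80 = $1,652.80

COGS = $7,040.30; ending inventory = $1,652.80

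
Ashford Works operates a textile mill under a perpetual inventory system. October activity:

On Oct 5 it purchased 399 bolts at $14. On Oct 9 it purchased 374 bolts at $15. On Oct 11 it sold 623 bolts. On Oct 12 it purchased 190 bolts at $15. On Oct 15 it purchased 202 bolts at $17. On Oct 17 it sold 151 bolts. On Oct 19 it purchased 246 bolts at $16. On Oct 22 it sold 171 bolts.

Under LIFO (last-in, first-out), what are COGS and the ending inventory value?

Oct 11, 623 sold [LIFO — newest first]: 374 @ $15 + 249 @ $14 = $9,096
Oct 17, 151 sold [LIFO — newest first]: 151 @ $17 = $2,567
Oct 22, 171 sold [LIFO — newest first]: 171 @ $16 = $2,736
Total COGS = $9,096 + $2,567 + $2,736 = $14,399
Ending inventory: 150 @ $14 + 190 @ $15 + 51 @ $17 + 75 @ $16 = $7,017
Check: goods available $21,416 = COGS $14,399 + ending $7,017

COGS = $14,399; ending inventory = $7,017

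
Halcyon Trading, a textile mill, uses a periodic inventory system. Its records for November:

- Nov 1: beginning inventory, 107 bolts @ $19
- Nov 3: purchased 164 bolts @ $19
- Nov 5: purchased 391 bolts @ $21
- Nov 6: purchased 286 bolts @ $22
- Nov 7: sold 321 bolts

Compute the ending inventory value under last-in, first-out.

Ending inventory = $12,625

Nov 7, 321 sold [LIFO — newest first]: 286 @ $22 + 35 @ $21 = $7,027
Ending inventory: 107 @ $19 + 164 @ $19 + 356 @ $21 = $12,625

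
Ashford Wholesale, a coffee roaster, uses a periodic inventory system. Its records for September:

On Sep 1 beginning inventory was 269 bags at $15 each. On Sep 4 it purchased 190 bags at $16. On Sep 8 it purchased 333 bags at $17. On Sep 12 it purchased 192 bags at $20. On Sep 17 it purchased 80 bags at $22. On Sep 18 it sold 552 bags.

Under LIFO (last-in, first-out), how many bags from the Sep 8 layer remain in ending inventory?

Sep 18, 552 sold [LIFO — newest first]: 80 @ $22 + 192 @ $20 + 280 @ $17 = $10,360
Ending inventory: 269 @ $15 + 190 @ $16 + 53 @ $17 = $7,976
Check: goods available $18,336 = COGS $10,360 + ending $7,976

53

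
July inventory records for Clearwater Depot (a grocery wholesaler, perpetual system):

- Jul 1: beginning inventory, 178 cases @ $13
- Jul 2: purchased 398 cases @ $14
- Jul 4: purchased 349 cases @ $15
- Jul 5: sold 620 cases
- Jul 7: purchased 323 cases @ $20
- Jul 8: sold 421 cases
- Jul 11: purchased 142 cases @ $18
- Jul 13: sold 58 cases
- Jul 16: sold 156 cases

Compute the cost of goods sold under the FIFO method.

COGS = $19,707

Jul 5, 620 sold [FIFO — oldest first]: 178 @ $13 + 398 @ $14 + 44 @ $15 = $8,546
Jul 8, 421 sold [FIFO — oldest first]: 305 @ $15 + 116 @ $20 = $6,895
Jul 13, 58 sold [FIFO — oldest first]: 58 @ $20 = $1,160
Jul 16, 156 sold [FIFO — oldest first]: 149 @ $20 + 7 @ $18 = $3,106
Total COGS = $8,546 + $6,895 + $1,160 + $3,106 = $19,707
Ending inventory: 135 @ $18 = $2,430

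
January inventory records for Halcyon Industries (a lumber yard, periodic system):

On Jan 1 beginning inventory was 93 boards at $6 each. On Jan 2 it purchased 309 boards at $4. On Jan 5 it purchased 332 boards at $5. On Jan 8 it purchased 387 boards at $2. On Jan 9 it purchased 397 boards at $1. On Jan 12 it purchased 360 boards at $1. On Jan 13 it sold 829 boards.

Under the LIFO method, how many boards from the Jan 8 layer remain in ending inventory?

Jan 13, 829 sold [LIFO — newest first]: 360 @ $1 + 397 @ $1 + 72 @ $2 = $901
Ending inventory: 93 @ $6 + 309 @ $4 + 332 @ $5 + 315 @ $2 = $4,084
Check: goods available $4,985 = COGS $901 + ending $4,084

315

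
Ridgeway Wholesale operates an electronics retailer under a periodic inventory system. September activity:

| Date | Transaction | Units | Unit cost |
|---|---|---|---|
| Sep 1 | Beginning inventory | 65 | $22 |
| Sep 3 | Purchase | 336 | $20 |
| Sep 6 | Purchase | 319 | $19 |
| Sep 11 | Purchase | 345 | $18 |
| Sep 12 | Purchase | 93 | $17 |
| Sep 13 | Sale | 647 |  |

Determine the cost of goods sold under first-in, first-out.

Sep 13, 647 sold [FIFO — oldest first]: 65 @ $22 + 336 @ $20 + 246 @ $19 = $12,824
Ending inventory: 73 @ $19 + 345 @ $18 + 93 @ $17 = $9,178

COGS = $12,824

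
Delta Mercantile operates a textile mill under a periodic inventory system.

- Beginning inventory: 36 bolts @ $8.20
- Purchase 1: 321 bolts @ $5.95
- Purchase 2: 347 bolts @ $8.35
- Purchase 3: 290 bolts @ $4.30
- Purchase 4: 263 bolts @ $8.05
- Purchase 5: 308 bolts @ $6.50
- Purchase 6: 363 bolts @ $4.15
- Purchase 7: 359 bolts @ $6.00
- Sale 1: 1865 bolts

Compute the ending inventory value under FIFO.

Sale 1 (1865) [FIFO — oldest first]: 36 @ $8.20 + 321 @ $5.95 + 347 @ $8.35 + 290 @ $4.30 + 263 @ $8.05 + 308 @ $6.50 + 300 @ $4.15 = $11,713.75
Ending inventory: 63 @ $4.15 + 359 @ $6.00 = $2,415.45

Ending inventory = $2,415.45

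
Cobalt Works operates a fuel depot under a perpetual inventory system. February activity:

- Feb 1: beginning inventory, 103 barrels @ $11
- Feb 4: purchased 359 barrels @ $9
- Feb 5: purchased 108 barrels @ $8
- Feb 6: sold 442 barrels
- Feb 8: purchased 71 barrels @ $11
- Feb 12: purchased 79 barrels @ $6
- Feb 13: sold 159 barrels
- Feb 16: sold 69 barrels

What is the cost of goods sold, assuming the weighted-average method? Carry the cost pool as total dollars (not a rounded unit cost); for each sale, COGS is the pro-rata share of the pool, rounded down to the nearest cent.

COGS = $6,046.12

After Feb 1: 103 on hand, pool $1,133.00 (≈ $11.0000 each)
After Feb 4: 462 on hand, pool $4,364.00 (≈ $9.4459 each)
After Feb 5: 570 on hand, pool $5,228.00 (≈ $9.1719 each)
Feb 6, sell 442: 442/570 × $5,228.00 → $4,053.99
After Feb 8: 199 on hand, pool $1,955.01 (≈ $9.8242 each)
After Feb 12: 278 on hand, pool $2,429.01 (≈ $8.7374 each)
Feb 13, sell 159: 159/278 × $2,429.01 → $1,389.25
Feb 16, sell 69: 69/119 × $1,039.76 → $602.88
Total COGS = $4,053.99 + $1,389.25 + $602.88 = $6,046.12
Ending inventory (cost pool remaining) = $436.88
Check: goods available $6,483.00 = COGS $6,046.12 + ending $436.88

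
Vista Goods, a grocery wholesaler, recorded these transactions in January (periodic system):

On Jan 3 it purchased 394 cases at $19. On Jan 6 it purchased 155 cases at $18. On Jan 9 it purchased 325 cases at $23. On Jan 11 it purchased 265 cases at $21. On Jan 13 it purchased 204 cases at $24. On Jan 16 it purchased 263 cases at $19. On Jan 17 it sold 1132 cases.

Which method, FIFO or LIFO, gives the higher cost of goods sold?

FIFO COGS: 394 @ $19 + 155 @ $18 + 325 @ $23 + 258 @ $21 = $23,169
LIFO COGS: 263 @ $19 + 204 @ $24 + 265 @ $21 + 325 @ $23 + 75 @ $18 = $24,283

LIFO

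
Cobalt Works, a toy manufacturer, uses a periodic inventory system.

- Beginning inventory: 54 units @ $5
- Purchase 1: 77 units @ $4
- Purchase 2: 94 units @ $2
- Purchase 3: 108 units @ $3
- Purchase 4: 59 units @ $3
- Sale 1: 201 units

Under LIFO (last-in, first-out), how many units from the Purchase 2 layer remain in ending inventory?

60

Sale 1 (201) [LIFO — newest first]: 59 @ $3 + 108 @ $3 + 34 @ $2 = $569
Ending inventory: 54 @ $5 + 77 @ $4 + 60 @ $2 = $698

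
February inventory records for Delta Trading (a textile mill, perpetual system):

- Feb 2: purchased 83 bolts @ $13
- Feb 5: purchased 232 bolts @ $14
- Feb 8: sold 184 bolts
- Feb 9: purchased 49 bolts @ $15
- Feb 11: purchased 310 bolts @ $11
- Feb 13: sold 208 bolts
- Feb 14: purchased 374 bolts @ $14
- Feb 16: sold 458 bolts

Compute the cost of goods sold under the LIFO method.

Feb 8, 184 sold [LIFO — newest first]: 184 @ $14 = $2,576
Feb 13, 208 sold [LIFO — newest first]: 208 @ $11 = $2,288
Feb 16, 458 sold [LIFO — newest first]: 374 @ $14 + 84 @ $11 = $6,160
Total COGS = $2,576 + $2,288 + $6,160 = $11,024
Ending inventory: 83 @ $13 + 48 @ $14 + 49 @ $15 + 18 @ $11 = $2,684
Check: goods available $13,708 = COGS $11,024 + ending $2,684

COGS = $11,024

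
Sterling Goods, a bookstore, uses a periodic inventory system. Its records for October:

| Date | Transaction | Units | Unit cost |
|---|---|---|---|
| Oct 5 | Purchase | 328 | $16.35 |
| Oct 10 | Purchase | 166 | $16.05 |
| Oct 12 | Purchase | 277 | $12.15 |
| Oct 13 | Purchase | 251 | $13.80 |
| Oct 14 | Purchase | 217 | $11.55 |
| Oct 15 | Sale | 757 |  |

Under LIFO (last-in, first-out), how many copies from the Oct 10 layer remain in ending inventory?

Oct 15, 757 sold [LIFO — newest first]: 217 @ $11.55 + 251 @ $13.80 + 277 @ $12.15 + 12 @ $16.05 = $9,528.30
Ending inventory: 328 @ $16.35 + 154 @ $16.05 = $7,834.50

154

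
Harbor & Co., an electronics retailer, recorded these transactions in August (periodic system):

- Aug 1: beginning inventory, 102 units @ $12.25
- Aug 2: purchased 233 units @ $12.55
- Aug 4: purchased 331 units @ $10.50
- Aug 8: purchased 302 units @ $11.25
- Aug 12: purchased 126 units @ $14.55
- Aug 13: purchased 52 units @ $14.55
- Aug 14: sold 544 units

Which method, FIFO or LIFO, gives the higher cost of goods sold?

FIFO COGS: 102 @ $12.25 + 233 @ $12.55 + 209 @ $10.50 = $6,368.15
LIFO COGS: 52 @ $14.55 + 126 @ $14.55 + 302 @ $11.25 + 64 @ $10.50 = $6,659.40

LIFO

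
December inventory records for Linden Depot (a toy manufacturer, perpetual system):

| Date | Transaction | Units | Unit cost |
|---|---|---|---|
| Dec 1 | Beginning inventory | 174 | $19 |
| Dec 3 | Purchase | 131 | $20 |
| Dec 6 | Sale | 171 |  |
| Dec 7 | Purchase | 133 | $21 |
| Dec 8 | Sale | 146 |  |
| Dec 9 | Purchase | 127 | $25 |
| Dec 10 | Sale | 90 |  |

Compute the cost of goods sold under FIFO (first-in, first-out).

Dec 6, 171 sold [FIFO — oldest first]: 171 @ $19 = $3,249
Dec 8, 146 sold [FIFO — oldest first]: 3 @ $19 + 131 @ $20 + 12 @ $21 = $2,929
Dec 10, 90 sold [FIFO — oldest first]: 90 @ $21 = $1,890
Total COGS = $3,249 + $2,929 + $1,890 = $8,068
Ending inventory: 31 @ $21 + 127 @ $25 = $3,826
Check: goods available $11,894 = COGS $8,068 + ending $3,826

COGS = $8,068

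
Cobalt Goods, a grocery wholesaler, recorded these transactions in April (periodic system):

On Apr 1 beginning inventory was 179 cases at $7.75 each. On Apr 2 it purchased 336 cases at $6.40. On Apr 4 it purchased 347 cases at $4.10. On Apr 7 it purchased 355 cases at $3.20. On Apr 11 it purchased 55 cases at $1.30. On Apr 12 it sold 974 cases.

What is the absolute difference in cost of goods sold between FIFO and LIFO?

$1,299.75

FIFO COGS: 179 @ $7.75 + 336 @ $6.40 + 347 @ $4.10 + 112 @ $3.20 = $5,318.75
LIFO COGS: 55 @ $1.30 + 355 @ $3.20 + 347 @ $4.10 + 217 @ $6.40 = $4,019.00
Difference = |$5,318.75 − $4,019.00| = $1,299.75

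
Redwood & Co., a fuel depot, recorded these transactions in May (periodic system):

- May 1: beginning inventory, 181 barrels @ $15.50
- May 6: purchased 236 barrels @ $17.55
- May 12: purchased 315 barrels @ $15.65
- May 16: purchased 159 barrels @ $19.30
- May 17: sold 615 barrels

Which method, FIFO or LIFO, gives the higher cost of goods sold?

FIFO COGS: 181 @ $15.50 + 236 @ $17.55 + 198 @ $15.65 = $10,046.00
LIFO COGS: 159 @ $19.30 + 315 @ $15.65 + 141 @ $17.55 = $10,473.00

LIFO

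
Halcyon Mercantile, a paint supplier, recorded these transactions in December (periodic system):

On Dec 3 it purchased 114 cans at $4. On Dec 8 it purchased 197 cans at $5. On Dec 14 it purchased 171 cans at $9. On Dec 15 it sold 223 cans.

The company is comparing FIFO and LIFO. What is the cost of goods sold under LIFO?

FIFO COGS: 114 @ $4 + 109 @ $5 = $1,001
LIFO COGS: 171 @ $9 + 52 @ $5 = $1,799

COGS = $1,799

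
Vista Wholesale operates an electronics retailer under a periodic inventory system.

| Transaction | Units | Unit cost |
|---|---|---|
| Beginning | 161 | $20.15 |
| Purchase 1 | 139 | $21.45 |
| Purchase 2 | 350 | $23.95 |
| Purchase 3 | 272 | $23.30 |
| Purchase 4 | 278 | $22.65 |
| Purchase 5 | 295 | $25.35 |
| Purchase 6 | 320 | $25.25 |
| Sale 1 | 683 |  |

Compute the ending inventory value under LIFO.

Sale 1 (683) [LIFO — newest first]: 320 @ $25.25 + 295 @ $25.35 + 68 @ $22.65 = $17,098.45
Ending inventory: 161 @ $20.15 + 139 @ $21.45 + 350 @ $23.95 + 272 @ $23.30 + 210 @ $22.65 = $25,702.30

Ending inventory = $25,702.30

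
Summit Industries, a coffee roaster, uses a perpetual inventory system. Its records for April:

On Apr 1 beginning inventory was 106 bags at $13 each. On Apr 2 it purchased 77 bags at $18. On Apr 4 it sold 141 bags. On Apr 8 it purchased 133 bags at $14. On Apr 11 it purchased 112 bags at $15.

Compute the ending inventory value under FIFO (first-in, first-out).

Ending inventory = $4,298

Apr 4, 141 sold [FIFO — oldest first]: 106 @ $13 + 35 @ $18 = $2,008
Ending inventory: 42 @ $18 + 133 @ $14 + 112 @ $15 = $4,298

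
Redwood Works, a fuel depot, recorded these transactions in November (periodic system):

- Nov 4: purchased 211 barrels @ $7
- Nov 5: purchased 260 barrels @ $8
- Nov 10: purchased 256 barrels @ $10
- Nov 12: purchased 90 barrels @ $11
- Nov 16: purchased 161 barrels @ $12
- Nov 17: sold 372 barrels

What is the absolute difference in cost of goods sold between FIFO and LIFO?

$1,367

FIFO COGS: 211 @ $7 + 161 @ $8 = $2,765
LIFO COGS: 161 @ $12 + 90 @ $11 + 121 @ $10 = $4,132
Difference = |$2,765 − $4,132| = $1,367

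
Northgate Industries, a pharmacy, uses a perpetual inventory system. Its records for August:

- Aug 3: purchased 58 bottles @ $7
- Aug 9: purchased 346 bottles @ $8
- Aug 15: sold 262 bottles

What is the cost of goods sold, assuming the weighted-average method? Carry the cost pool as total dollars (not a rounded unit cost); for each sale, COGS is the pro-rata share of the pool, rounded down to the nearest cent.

COGS = $2,058.38

After Aug 3: 58 on hand, pool $406.00 (≈ $7.0000 each)
After Aug 9: 404 on hand, pool $3,174.00 (≈ $7.8564 each)
Aug 15, sell 262: 262/404 × $3,174.00 → $2,058.38
Ending inventory (cost pool remaining) = $1,115.62
Check: goods available $3,174.00 = COGS $2,058.38 + ending $1,115.62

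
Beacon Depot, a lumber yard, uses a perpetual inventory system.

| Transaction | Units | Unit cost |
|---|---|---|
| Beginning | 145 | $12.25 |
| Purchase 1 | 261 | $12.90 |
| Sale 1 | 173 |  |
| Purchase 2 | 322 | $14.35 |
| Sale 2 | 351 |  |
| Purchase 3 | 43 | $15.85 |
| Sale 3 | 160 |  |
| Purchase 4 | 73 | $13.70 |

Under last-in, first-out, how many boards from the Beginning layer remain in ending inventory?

87

Sale 1 (173) [LIFO — newest first]: 173 @ $12.90 = $2,231.70
Sale 2 (351) [LIFO — newest first]: 322 @ $14.35 + 29 @ $12.90 = $4,994.80
Sale 3 (160) [LIFO — newest first]: 43 @ $15.85 + 59 @ $12.90 + 58 @ $12.25 = $2,153.15
Total COGS = $2,231.70 + $4,994.80 + $2,153.15 = $9,379.65
Ending inventory: 87 @ $12.25 + 73 @ $13.70 = $2,065.85
Check: goods available $11,445.50 = COGS $9,379.65 + ending $2,065.85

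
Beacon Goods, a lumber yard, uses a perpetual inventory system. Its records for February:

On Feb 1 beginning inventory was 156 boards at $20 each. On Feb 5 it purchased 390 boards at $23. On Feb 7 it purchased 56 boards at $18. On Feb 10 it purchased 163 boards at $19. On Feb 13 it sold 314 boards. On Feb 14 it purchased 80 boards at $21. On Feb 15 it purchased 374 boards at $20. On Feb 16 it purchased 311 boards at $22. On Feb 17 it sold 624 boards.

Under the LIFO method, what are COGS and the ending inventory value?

Feb 13, 314 sold [LIFO — newest first]: 163 @ $19 + 56 @ $18 + 95 @ $23 = $6,290
Feb 17, 624 sold [LIFO — newest first]: 311 @ $22 + 313 @ $20 = $13,102
Total COGS = $6,290 + $13,102 = $19,392
Ending inventory: 156 @ $20 + 295 @ $23 + 80 @ $21 + 61 @ $20 = $12,805

COGS = $19,392; ending inventory = $12,805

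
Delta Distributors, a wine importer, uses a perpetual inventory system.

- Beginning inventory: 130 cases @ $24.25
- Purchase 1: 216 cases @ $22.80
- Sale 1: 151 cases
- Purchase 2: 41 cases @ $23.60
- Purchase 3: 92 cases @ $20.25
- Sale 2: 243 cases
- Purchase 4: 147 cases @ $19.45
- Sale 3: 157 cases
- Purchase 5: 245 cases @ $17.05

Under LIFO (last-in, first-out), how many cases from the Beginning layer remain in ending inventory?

75

Sale 1 (151) [LIFO — newest first]: 151 @ $22.80 = $3,442.80
Sale 2 (243) [LIFO — newest first]: 92 @ $20.25 + 41 @ $23.60 + 65 @ $22.80 + 45 @ $24.25 = $5,403.85
Sale 3 (157) [LIFO — newest first]: 147 @ $19.45 + 10 @ $24.25 = $3,101.65
Total COGS = $3,442.80 + $5,403.85 + $3,101.65 = $11,948.30
Ending inventory: 75 @ $24.25 + 245 @ $17.05 = $5,996.00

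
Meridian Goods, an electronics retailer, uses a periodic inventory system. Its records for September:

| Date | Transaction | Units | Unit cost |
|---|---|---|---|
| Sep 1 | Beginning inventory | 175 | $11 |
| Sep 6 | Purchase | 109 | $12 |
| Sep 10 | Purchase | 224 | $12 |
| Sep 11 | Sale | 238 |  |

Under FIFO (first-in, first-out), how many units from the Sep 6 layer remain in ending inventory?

Sep 11, 238 sold [FIFO — oldest first]: 175 @ $11 + 63 @ $12 = $2,681
Ending inventory: 46 @ $12 + 224 @ $12 = $3,240

46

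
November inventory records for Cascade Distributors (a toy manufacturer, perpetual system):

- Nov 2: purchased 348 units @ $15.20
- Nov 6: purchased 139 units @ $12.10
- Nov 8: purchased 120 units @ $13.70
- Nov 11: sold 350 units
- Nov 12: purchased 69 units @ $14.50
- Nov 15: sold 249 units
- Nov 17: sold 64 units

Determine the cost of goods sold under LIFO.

COGS = $9,418.40

Nov 11, 350 sold [LIFO — newest first]: 120 @ $13.70 + 139 @ $12.10 + 91 @ $15.20 = $4,709.10
Nov 15, 249 sold [LIFO — newest first]: 69 @ $14.50 + 180 @ $15.20 = $3,736.50
Nov 17, 64 sold [LIFO — newest first]: 64 @ $15.20 = $972.80
Total COGS = $4,709.10 + $3,736.50 + $972.80 = $9,418.40
Ending inventory: 13 @ $15.20 = $197.60
Check: goods available $9,616.00 = COGS $9,418.40 + ending $197.60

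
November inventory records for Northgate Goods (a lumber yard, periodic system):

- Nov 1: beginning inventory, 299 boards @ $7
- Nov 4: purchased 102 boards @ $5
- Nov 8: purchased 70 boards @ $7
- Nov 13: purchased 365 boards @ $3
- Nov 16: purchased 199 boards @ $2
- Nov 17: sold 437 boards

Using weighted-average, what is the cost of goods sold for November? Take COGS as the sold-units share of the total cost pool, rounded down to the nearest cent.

COGS = $1,936.31

Nov 17, sell 437: 437/1035 × $4,586.00 → $1,936.31
Ending inventory (cost pool remaining) = $2,649.69
Check: goods available $4,586.00 = COGS $1,936.31 + ending $2,649.69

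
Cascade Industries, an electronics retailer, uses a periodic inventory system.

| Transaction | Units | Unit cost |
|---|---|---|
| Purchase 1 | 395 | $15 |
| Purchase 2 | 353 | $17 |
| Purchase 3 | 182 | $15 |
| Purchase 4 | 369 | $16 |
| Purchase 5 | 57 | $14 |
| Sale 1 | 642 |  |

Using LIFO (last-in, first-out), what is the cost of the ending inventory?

Ending inventory = $11,348

Sale 1 (642) [LIFO — newest first]: 57 @ $14 + 369 @ $16 + 182 @ $15 + 34 @ $17 = $10,010
Ending inventory: 395 @ $15 + 319 @ $17 = $11,348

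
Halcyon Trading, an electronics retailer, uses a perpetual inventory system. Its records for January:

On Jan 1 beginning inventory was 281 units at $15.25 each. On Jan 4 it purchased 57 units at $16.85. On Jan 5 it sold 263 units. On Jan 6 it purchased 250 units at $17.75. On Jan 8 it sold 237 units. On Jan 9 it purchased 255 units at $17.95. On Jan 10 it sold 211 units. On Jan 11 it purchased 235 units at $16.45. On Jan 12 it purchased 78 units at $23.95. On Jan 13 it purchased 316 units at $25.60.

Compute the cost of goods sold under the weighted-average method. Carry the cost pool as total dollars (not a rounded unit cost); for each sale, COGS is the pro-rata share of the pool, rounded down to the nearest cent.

After Jan 1: 281 on hand, pool $4,285.25 (≈ $15.2500 each)
After Jan 4: 338 on hand, pool $5,245.70 (≈ $15.5198 each)
Jan 5, sell 263: 263/338 × $5,245.70 → $4,081.71
After Jan 6: 325 on hand, pool $5,601.49 (≈ $17.2354 each)
Jan 8, sell 237: 237/325 × $5,601.49 → $4,084.77
After Jan 9: 343 on hand, pool $6,093.97 (≈ $17.7667 each)
Jan 10, sell 211: 211/343 × $6,093.97 → $3,748.76
After Jan 11: 367 on hand, pool $6,210.96 (≈ $16.9236 each)
After Jan 12: 445 on hand, pool $8,079.06 (≈ $18.1552 each)
After Jan 13: 761 on hand, pool $16,168.66 (≈ $21.2466 each)
Total COGS = $4,081.71 + $4,084.77 + $3,748.76 = $11,915.24
Ending inventory (cost pool remaining) = $16,168.66

COGS = $11,915.24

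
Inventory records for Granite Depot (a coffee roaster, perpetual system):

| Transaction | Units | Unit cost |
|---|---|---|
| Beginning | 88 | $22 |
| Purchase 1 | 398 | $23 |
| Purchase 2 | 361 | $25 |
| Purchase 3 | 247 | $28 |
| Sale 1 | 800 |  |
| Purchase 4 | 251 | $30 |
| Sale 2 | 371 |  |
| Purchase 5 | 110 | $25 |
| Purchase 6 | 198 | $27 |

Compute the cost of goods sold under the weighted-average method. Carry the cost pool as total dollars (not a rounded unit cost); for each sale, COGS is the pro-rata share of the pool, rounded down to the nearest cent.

COGS = $29,837.68

After Beginning: 88 on hand, pool $1,936.00 (≈ $22.0000 each)
After Purchase 1: 486 on hand, pool $11,090.00 (≈ $22.8189 each)
After Purchase 2: 847 on hand, pool $20,115.00 (≈ $23.7485 each)
After Purchase 3: 1094 on hand, pool $27,031.00 (≈ $24.7084 each)
Sale 1, sell 800: 800/1094 × $27,031.00 → $19,766.72
After Purchase 4: 545 on hand, pool $14,794.28 (≈ $27.1455 each)
Sale 2, sell 371: 371/545 × $14,794.28 → $10,070.96
After Purchase 5: 284 on hand, pool $7,473.32 (≈ $26.3145 each)
After Purchase 6: 482 on hand, pool $12,819.32 (≈ $26.5961 each)
Total COGS = $19,766.72 + $10,070.96 = $29,837.68
Ending inventory (cost pool remaining) = $12,819.32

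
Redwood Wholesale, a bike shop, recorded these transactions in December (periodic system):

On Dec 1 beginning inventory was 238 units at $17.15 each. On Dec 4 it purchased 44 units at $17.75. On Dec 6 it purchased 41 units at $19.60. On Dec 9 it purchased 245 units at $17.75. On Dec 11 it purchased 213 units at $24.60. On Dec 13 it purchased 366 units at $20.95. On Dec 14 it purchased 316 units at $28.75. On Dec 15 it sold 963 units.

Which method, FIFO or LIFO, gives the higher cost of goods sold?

LIFO

FIFO COGS: 238 @ $17.15 + 44 @ $17.75 + 41 @ $19.60 + 245 @ $17.75 + 213 @ $24.60 + 182 @ $20.95 = $19,067.75
LIFO COGS: 316 @ $28.75 + 366 @ $20.95 + 213 @ $24.60 + 68 @ $17.75 = $23,199.50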